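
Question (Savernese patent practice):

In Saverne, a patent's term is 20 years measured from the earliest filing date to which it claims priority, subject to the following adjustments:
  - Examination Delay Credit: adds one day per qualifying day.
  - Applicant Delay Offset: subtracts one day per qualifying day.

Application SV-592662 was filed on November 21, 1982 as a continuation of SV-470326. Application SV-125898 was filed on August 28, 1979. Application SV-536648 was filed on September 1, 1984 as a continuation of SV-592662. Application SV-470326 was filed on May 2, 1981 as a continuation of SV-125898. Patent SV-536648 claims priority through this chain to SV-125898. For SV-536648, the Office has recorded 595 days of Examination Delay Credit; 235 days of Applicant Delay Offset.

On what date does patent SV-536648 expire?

Earliest priority filing: 28 August 1979.
Base term: 28 August 1979 + 20 years → 28 August 1999.
Examination Delay Credit: +595 days → 14 April 2001.
Applicant Delay Offset: −235 days → 22 August 2000.

2000-08-22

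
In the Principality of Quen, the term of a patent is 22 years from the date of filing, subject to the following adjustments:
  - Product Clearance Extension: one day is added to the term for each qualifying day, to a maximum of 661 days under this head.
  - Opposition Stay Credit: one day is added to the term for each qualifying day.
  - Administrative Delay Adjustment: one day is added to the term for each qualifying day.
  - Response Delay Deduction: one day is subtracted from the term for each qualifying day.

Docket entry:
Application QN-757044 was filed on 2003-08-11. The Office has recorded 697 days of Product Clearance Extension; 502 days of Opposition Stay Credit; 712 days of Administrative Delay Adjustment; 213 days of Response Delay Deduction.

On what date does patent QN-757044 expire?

Base term: filing date + 22 years → 11 August 2025.
Product Clearance Extension: 697 days claimed exceeds the 661-day cap, so +661 days → 3 June 2027.
Opposition Stay Credit: +502 days → 17 October 2028.
Administrative Delay Adjustment: +712 days → 29 September 2030.
Response Delay Deduction: −213 days → 28 February 2030.

2030-02-28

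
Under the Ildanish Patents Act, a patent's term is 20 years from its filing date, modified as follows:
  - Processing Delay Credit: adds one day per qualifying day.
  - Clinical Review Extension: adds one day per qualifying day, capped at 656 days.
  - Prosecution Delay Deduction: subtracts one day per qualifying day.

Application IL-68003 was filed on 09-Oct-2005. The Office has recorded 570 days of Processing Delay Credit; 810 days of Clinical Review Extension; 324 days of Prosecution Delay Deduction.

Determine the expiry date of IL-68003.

Base term: filing date + 20 years → 9 October 2025.
Processing Delay Credit: +570 days → 2 May 2027.
Clinical Review Extension: 810 days claimed exceeds the 656-day cap, so +656 days → 16 February 2029.
Prosecution Delay Deduction: −324 days → 29 March 2028.

2028-03-29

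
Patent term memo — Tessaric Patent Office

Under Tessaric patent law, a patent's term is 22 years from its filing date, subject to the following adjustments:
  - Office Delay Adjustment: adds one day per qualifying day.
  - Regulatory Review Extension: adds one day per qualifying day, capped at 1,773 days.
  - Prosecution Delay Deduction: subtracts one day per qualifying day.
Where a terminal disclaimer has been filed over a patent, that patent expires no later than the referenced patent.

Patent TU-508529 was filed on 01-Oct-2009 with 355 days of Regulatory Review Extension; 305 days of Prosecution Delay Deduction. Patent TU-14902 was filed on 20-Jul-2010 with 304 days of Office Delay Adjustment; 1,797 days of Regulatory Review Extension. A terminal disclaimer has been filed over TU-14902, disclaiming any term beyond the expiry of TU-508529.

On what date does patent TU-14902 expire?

2031-11-20

Natural term of TU-14902:
  Base: filing + 22 years → 20 July 2032.
  Office Delay Adjustment: +304 days → 20 May 2033.
  Regulatory Review Extension: 1797 days claimed exceeds the 1773-day cap, so +1773 days → 28 March 2038.
Expiry of referenced patent TU-508529:
  Base: filing + 22 years → 1 October 2031.
  Regulatory Review Extension: 355 days (within the 1773-day cap) → +355 days → 20 September 2032.
  Prosecution Delay Deduction: −305 days → 20 November 2031.
Terminal disclaimer: TU-14902 expires on the earlier of 28 March 2038 and 20 November 2031.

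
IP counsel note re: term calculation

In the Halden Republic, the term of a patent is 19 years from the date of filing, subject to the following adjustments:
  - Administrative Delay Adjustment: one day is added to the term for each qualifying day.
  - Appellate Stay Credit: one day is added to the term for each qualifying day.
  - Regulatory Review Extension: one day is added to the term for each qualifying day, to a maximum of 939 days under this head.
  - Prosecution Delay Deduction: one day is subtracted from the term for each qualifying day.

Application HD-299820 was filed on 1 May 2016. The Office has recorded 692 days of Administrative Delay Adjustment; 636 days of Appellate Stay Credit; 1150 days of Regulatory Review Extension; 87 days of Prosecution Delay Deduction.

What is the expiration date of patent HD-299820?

Base term: filing date + 19 years → 1 May 2035.
Administrative Delay Adjustment: +692 days → 23 March 2037.
Appellate Stay Credit: +636 days → 19 December 2038.
Regulatory Review Extension: 1150 days claimed exceeds the 939-day cap, so +939 days → 15 July 2041.
Prosecution Delay Deduction: −87 days → 19 April 2041.

2041-04-19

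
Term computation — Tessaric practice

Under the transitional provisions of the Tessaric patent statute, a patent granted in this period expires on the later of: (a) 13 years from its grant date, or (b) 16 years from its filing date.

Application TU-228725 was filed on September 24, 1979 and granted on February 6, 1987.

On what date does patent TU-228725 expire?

(a) grant + 13 years → 6 February 2000.
(b) filing + 16 years → 24 September 1995.
Later of the two: 6 February 2000.

2000-02-06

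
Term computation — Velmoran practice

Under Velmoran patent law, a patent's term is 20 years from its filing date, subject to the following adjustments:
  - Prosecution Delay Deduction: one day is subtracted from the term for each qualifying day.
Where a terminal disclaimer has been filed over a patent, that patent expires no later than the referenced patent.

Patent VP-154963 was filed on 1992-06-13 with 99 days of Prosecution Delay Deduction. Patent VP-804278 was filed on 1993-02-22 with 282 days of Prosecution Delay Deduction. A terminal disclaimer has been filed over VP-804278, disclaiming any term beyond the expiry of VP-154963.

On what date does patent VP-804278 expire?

2012-03-06

Natural term of VP-804278:
  Base: filing + 20 years → 22 February 2013.
  Prosecution Delay Deduction: −282 days → 16 May 2012.
Expiry of referenced patent VP-154963:
  Base: filing + 20 years → 13 June 2012.
  Prosecution Delay Deduction: −99 days → 6 March 2012.
Terminal disclaimer: VP-804278 expires on the earlier of 16 May 2012 and 6 March 2012.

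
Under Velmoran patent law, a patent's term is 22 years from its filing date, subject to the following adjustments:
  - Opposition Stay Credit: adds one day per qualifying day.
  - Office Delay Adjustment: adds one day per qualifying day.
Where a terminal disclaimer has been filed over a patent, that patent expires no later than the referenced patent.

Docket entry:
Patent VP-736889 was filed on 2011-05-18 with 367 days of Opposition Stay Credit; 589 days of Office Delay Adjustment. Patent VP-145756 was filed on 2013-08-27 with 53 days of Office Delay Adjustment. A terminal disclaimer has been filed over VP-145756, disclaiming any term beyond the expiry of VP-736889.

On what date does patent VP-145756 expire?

October 19, 2035

Natural term of VP-145756:
  Base: filing + 22 years → 27 August 2035.
  Office Delay Adjustment: +53 days → 19 October 2035.
Expiry of referenced patent VP-736889:
  Base: filing + 22 years → 18 May 2033.
  Opposition Stay Credit: +367 days → 20 May 2034.
  Office Delay Adjustment: +589 days → 30 December 2035.
Terminal disclaimer: VP-145756 expires on the earlier of 19 October 2035 and 30 December 2035.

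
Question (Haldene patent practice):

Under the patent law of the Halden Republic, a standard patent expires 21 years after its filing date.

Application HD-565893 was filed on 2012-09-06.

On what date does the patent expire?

September 6, 2033

Filing date + 21 years → 6 September 2033.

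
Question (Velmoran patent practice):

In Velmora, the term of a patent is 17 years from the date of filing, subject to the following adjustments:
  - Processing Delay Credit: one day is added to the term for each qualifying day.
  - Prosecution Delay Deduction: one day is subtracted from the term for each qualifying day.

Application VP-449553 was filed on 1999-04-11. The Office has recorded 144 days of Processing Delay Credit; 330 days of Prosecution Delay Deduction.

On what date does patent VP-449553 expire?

October 8, 2015

Base term: filing date + 17 years → 11 April 2016.
Processing Delay Credit: +144 days → 2 September 2016.
Prosecution Delay Deduction: −330 days → 8 October 2015.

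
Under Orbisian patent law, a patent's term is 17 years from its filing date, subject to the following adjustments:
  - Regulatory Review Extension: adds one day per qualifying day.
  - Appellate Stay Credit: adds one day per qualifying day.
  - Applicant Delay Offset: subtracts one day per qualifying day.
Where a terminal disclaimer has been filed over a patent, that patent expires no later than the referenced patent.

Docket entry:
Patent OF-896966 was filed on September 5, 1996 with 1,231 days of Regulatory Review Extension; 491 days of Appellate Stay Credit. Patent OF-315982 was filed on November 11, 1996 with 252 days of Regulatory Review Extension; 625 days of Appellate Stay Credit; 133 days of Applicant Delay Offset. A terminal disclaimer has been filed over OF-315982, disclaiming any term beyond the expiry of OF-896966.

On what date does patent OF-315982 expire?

November 25, 2015

Natural term of OF-315982:
  Base: filing + 17 years → 11 November 2013.
  Regulatory Review Extension: +252 days → 21 July 2014.
  Appellate Stay Credit: +625 days → 6 April 2016.
  Applicant Delay Offset: −133 days → 25 November 2015.
Expiry of referenced patent OF-896966:
  Base: filing + 17 years → 5 September 2013.
  Regulatory Review Extension: +1231 days → 18 January 2017.
  Appellate Stay Credit: +491 days → 24 May 2018.
Terminal disclaimer: OF-315982 expires on the earlier of 25 November 2015 and 24 May 2018.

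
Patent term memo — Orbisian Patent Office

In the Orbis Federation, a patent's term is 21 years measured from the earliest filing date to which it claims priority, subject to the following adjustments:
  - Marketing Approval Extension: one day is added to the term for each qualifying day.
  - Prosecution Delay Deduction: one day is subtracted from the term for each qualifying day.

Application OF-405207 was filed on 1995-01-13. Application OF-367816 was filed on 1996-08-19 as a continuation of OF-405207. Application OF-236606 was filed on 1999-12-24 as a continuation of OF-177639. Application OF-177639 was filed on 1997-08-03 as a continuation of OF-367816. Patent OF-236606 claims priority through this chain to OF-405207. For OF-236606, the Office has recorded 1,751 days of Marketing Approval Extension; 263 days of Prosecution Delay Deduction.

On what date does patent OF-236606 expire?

Earliest priority filing: 13 January 1995.
Base term: 13 January 1995 + 21 years → 13 January 2016.
Marketing Approval Extension: +1751 days → 29 October 2020.
Prosecution Delay Deduction: −263 days → 9 February 2020.

2020-02-09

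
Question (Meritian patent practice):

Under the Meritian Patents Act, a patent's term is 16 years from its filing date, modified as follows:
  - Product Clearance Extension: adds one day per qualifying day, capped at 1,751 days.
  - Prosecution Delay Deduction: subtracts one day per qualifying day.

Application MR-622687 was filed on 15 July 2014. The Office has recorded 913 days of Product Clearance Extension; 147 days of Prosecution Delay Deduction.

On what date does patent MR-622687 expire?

Base term: filing date + 16 years → 15 July 2030.
Product Clearance Extension: 913 days (within the 1751-day cap) → +913 days → 13 January 2033.
Prosecution Delay Deduction: −147 days → 19 August 2032.

2032-08-19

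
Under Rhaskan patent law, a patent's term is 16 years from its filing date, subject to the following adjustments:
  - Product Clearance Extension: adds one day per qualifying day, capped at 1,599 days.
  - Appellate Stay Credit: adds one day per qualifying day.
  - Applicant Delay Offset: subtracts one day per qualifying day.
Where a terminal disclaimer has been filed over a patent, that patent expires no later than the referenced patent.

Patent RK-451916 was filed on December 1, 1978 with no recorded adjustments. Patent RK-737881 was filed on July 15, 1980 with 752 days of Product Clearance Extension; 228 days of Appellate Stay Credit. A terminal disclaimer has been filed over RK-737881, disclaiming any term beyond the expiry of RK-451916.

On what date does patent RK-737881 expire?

1994-12-01

Natural term of RK-737881:
  Base: filing + 16 years → 15 July 1996.
  Product Clearance Extension: 752 days (within the 1599-day cap) → +752 days → 6 August 1998.
  Appellate Stay Credit: +228 days → 22 March 1999.
Expiry of referenced patent RK-451916:
  Base: filing + 16 years → 1 December 1994.
Terminal disclaimer: RK-737881 expires on the earlier of 22 March 1999 and 1 December 1994.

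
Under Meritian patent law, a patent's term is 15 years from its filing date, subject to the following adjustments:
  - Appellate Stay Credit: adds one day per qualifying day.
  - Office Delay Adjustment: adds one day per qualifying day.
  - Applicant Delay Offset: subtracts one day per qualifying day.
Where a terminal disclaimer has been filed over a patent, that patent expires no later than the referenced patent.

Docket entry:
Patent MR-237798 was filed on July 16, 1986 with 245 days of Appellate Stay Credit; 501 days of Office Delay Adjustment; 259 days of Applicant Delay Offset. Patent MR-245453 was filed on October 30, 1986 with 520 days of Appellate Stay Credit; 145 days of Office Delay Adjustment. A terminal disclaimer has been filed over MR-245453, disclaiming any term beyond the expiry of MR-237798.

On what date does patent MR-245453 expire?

November 15, 2002

Natural term of MR-245453:
  Base: filing + 15 years → 30 October 2001.
  Appellate Stay Credit: +520 days → 3 April 2003.
  Office Delay Adjustment: +145 days → 26 August 2003.
Expiry of referenced patent MR-237798:
  Base: filing + 15 years → 16 July 2001.
  Appellate Stay Credit: +245 days → 18 March 2002.
  Office Delay Adjustment: +501 days → 1 August 2003.
  Applicant Delay Offset: −259 days → 15 November 2002.
Terminal disclaimer: MR-245453 expires on the earlier of 26 August 2003 and 15 November 2002.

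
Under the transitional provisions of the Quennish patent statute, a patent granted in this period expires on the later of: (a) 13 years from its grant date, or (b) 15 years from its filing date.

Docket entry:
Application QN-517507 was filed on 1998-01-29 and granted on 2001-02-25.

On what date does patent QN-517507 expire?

2014-02-25

(a) grant + 13 years → 25 February 2014.
(b) filing + 15 years → 29 January 2013.
Later of the two: 25 February 2014.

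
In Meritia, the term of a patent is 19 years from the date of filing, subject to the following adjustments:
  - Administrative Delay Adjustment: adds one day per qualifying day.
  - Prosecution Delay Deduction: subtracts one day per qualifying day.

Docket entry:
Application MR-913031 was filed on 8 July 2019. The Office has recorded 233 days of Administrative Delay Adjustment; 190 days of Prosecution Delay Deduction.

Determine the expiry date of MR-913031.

Base term: filing date + 19 years → 8 July 2038.
Administrative Delay Adjustment: +233 days → 26 February 2039.
Prosecution Delay Deduction: −190 days → 20 August 2038.

2038-08-20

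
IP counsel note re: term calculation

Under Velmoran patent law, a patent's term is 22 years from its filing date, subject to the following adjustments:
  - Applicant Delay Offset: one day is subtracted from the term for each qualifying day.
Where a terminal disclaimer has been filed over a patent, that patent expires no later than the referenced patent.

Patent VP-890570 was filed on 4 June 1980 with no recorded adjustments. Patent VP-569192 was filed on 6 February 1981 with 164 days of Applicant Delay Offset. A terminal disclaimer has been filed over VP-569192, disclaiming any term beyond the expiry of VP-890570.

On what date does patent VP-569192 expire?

Natural term of VP-569192:
  Base: filing + 22 years → 6 February 2003.
  Applicant Delay Offset: −164 days → 26 August 2002.
Expiry of referenced patent VP-890570:
  Base: filing + 22 years → 4 June 2002.
Terminal disclaimer: VP-569192 expires on the earlier of 26 August 2002 and 4 June 2002.

June 4, 2002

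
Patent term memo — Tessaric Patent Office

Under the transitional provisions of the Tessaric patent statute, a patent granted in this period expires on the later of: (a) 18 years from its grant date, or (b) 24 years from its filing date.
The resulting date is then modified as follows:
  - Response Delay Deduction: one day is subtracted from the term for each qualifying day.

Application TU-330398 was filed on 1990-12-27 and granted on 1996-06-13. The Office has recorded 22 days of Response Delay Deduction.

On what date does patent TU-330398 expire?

(a) grant + 18 years → 13 June 2014.
(b) filing + 24 years → 27 December 2014.
Later of the two: 27 December 2014.
Response Delay Deduction: −22 days → 5 December 2014.

2014-12-05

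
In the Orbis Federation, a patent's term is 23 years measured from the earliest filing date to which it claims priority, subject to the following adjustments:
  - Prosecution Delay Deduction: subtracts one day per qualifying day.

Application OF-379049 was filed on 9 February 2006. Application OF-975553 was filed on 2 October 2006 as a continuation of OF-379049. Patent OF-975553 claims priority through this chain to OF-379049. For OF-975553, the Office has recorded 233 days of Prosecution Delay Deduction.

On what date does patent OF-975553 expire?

Earliest priority filing: 9 February 2006.
Base term: 9 February 2006 + 23 years → 9 February 2029.
Prosecution Delay Deduction: −233 days → 21 June 2028.

2028-06-21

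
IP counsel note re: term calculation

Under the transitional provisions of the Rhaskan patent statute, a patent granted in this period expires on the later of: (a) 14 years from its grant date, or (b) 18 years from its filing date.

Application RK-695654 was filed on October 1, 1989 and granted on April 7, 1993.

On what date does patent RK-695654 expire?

October 1, 2007

(a) grant + 14 years → 7 April 2007.
(b) filing + 18 years → 1 October 2007.
Later of the two: 1 October 2007.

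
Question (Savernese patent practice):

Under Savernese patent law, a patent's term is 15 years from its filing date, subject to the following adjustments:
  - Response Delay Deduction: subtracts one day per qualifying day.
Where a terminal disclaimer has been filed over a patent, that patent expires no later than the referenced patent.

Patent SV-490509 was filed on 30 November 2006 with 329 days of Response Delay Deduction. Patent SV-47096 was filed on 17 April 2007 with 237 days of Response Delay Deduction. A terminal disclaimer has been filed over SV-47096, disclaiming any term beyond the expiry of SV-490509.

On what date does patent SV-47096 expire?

Natural term of SV-47096:
  Base: filing + 15 years → 17 April 2022.
  Response Delay Deduction: −237 days → 23 August 2021.
Expiry of referenced patent SV-490509:
  Base: filing + 15 years → 30 November 2021.
  Response Delay Deduction: −329 days → 5 January 2021.
Terminal disclaimer: SV-47096 expires on the earlier of 23 August 2021 and 5 January 2021.

January 5, 2021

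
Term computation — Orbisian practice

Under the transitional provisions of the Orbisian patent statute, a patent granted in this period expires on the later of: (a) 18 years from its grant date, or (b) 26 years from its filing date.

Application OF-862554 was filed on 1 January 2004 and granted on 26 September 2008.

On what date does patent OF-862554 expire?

2030-01-01

(a) grant + 18 years → 26 September 2026.
(b) filing + 26 years → 1 January 2030.
Later of the two: 1 January 2030.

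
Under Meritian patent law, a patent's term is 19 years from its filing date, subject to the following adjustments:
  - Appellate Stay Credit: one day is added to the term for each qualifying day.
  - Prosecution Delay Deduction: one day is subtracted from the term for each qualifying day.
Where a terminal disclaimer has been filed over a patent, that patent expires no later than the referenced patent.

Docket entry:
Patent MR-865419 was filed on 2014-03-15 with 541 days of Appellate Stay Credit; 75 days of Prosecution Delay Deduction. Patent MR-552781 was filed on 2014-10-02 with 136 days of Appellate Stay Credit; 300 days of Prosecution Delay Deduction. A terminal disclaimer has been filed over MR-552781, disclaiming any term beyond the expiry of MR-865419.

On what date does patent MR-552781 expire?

Natural term of MR-552781:
  Base: filing + 19 years → 2 October 2033.
  Appellate Stay Credit: +136 days → 15 February 2034.
  Prosecution Delay Deduction: −300 days → 21 April 2033.
Expiry of referenced patent MR-865419:
  Base: filing + 19 years → 15 March 2033.
  Appellate Stay Credit: +541 days → 7 September 2034.
  Prosecution Delay Deduction: −75 days → 24 June 2034.
Terminal disclaimer: MR-552781 expires on the earlier of 21 April 2033 and 24 June 2034.

April 21, 2033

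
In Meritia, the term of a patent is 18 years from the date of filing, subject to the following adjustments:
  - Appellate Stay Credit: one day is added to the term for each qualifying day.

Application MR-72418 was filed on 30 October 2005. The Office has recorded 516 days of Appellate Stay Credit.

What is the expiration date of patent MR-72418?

Base term: filing date + 18 years → 30 October 2023.
Appellate Stay Credit: +516 days → 29 March 2025.

2025-03-29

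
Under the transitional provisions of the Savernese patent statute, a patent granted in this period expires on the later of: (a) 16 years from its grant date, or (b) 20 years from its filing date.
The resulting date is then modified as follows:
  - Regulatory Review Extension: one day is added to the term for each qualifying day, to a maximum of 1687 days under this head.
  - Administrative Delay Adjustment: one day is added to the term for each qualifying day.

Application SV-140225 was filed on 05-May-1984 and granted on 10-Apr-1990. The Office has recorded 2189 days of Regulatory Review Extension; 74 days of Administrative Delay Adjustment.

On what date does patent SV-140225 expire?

(a) grant + 16 years → 10 April 2006.
(b) filing + 20 years → 5 May 2004.
Later of the two: 10 April 2006.
Regulatory Review Extension: 2189 days claimed exceeds the 1687-day cap, so +1687 days → 22 November 2010.
Administrative Delay Adjustment: +74 days → 4 February 2011.

February 4, 2011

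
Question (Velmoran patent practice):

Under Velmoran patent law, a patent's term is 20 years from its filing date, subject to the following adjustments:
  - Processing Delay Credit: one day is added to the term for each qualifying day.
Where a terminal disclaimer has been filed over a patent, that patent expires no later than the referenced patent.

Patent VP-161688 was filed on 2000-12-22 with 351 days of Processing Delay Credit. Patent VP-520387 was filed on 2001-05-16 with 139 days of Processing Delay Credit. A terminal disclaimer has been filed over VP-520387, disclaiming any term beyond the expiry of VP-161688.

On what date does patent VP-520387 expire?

Natural term of VP-520387:
  Base: filing + 20 years → 16 May 2021.
  Processing Delay Credit: +139 days → 2 October 2021.
Expiry of referenced patent VP-161688:
  Base: filing + 20 years → 22 December 2020.
  Processing Delay Credit: +351 days → 8 December 2021.
Terminal disclaimer: VP-520387 expires on the earlier of 2 October 2021 and 8 December 2021.

2021-10-02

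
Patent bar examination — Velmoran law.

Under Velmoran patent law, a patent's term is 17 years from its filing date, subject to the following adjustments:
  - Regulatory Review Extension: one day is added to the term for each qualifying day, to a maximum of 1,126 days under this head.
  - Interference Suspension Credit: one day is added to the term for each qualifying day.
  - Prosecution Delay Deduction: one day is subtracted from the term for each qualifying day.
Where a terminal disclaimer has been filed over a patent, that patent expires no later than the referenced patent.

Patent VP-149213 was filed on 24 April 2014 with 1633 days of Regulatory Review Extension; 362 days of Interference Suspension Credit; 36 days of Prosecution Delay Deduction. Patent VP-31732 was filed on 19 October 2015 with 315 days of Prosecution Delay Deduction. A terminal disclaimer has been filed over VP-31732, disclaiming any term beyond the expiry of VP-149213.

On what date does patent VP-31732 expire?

December 9, 2031

Natural term of VP-31732:
  Base: filing + 17 years → 19 October 2032.
  Prosecution Delay Deduction: −315 days → 9 December 2031.
Expiry of referenced patent VP-149213:
  Base: filing + 17 years → 24 April 2031.
  Regulatory Review Extension: 1633 days claimed exceeds the 1126-day cap, so +1126 days → 24 May 2034.
  Interference Suspension Credit: +362 days → 21 May 2035.
  Prosecution Delay Deduction: −36 days → 15 April 2035.
Terminal disclaimer: VP-31732 expires on the earlier of 9 December 2031 and 15 April 2035.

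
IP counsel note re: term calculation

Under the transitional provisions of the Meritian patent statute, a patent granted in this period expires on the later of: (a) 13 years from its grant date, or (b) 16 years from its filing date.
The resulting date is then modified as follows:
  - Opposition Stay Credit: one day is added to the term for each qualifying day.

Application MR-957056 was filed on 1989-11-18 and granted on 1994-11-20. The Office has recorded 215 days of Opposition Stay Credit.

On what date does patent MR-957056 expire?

(a) grant + 13 years → 20 November 2007.
(b) filing + 16 years → 18 November 2005.
Later of the two: 20 November 2007.
Opposition Stay Credit: +215 days → 22 June 2008.

June 22, 2008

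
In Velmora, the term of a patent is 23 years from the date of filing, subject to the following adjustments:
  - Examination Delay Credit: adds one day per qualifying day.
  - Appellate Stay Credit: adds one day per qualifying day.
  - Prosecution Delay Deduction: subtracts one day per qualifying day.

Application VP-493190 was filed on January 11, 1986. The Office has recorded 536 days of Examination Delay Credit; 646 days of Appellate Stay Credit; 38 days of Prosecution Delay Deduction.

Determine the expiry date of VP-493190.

Base term: filing date + 23 years → 11 January 2009.
Examination Delay Credit: +536 days → 1 July 2010.
Appellate Stay Credit: +646 days → 7 April 2012.
Prosecution Delay Deduction: −38 days → 29 February 2012.

2012-02-29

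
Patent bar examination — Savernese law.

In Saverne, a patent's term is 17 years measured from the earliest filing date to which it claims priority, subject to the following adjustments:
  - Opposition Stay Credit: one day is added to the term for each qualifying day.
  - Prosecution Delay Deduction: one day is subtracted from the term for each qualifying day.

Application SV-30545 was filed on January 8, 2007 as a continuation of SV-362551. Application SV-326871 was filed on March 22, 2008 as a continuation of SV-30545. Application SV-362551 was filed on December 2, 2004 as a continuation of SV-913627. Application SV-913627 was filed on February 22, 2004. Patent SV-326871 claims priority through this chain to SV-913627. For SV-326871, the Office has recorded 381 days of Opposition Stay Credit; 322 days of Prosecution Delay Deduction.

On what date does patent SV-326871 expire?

Earliest priority filing: 22 February 2004.
Base term: 22 February 2004 + 17 years → 22 February 2021.
Opposition Stay Credit: +381 days → 10 March 2022.
Prosecution Delay Deduction: −322 days → 22 April 2021.

2021-04-22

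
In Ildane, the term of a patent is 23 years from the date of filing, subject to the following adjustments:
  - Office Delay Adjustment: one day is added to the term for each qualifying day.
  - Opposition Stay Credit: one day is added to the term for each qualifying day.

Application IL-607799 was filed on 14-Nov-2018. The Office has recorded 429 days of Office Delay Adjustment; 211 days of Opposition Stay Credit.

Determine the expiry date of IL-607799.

August 16, 2043

Base term: filing date + 23 years → 14 November 2041.
Office Delay Adjustment: +429 days → 17 January 2043.
Opposition Stay Credit: +211 days → 16 August 2043.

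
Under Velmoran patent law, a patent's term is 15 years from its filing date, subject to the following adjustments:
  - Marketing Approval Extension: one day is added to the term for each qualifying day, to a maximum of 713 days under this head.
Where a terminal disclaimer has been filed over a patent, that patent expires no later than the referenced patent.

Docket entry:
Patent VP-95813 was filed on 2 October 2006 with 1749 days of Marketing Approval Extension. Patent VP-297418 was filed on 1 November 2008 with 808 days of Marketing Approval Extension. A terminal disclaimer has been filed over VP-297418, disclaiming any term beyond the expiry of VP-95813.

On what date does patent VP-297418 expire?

Natural term of VP-297418:
  Base: filing + 15 years → 1 November 2023.
  Marketing Approval Extension: 808 days claimed exceeds the 713-day cap, so +713 days → 14 October 2025.
Expiry of referenced patent VP-95813:
  Base: filing + 15 years → 2 October 2021.
  Marketing Approval Extension: 1749 days claimed exceeds the 713-day cap, so +713 days → 15 September 2023.
Terminal disclaimer: VP-297418 expires on the earlier of 14 October 2025 and 15 September 2023.

September 15, 2023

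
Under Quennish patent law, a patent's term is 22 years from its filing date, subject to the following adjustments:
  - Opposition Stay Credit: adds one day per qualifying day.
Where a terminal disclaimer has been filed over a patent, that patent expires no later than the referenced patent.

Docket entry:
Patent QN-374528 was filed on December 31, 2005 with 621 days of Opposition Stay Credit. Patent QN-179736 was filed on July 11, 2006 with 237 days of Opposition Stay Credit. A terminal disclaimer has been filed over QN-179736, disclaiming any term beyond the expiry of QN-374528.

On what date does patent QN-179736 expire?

Natural term of QN-179736:
  Base: filing + 22 years → 11 July 2028.
  Opposition Stay Credit: +237 days → 5 March 2029.
Expiry of referenced patent QN-374528:
  Base: filing + 22 years → 31 December 2027.
  Opposition Stay Credit: +621 days → 12 September 2029.
Terminal disclaimer: QN-179736 expires on the earlier of 5 March 2029 and 12 September 2029.

2029-03-05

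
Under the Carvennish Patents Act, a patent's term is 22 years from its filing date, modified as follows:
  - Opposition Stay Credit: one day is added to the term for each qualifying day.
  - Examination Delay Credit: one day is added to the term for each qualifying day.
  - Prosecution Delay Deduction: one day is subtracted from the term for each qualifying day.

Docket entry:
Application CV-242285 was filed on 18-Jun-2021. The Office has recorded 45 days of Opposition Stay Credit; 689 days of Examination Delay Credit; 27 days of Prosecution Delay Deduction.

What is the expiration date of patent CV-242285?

May 25, 2045

Base term: filing date + 22 years → 18 June 2043.
Opposition Stay Credit: +45 days → 2 August 2043.
Examination Delay Credit: +689 days → 21 June 2045.
Prosecution Delay Deduction: −27 days → 25 May 2045.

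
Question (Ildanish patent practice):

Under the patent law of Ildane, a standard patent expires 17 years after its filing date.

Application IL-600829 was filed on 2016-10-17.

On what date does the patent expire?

Filing date + 17 years → 17 October 2033.

2033-10-17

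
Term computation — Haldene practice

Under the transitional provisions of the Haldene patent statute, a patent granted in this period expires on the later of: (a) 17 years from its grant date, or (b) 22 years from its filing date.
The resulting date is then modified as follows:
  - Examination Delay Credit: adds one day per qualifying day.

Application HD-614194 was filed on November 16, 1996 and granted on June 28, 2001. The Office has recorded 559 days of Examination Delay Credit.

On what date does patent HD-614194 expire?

2020-05-28

(a) grant + 17 years → 28 June 2018.
(b) filing + 22 years → 16 November 2018.
Later of the two: 16 November 2018.
Examination Delay Credit: +559 days → 28 May 2020.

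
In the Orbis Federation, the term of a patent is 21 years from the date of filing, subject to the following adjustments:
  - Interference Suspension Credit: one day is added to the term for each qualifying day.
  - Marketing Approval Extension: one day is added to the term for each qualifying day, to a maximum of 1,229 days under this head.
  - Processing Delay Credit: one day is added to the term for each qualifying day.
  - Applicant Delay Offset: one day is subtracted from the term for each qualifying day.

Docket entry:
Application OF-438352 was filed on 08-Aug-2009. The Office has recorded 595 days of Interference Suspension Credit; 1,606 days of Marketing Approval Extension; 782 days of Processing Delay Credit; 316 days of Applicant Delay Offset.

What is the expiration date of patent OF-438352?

2036-11-14

Base term: filing date + 21 years → 8 August 2030.
Interference Suspension Credit: +595 days → 25 March 2032.
Marketing Approval Extension: 1606 days claimed exceeds the 1229-day cap, so +1229 days → 6 August 2035.
Processing Delay Credit: +782 days → 26 September 2037.
Applicant Delay Offset: −316 days → 14 November 2036.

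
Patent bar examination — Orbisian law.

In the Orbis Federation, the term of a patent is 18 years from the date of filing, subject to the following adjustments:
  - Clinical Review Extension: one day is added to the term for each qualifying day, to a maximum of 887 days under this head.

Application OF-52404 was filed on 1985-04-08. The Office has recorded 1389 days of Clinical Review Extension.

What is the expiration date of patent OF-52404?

September 11, 2005

Base term: filing date + 18 years → 8 April 2003.
Clinical Review Extension: 1389 days claimed exceeds the 887-day cap, so +887 days → 11 September 2005.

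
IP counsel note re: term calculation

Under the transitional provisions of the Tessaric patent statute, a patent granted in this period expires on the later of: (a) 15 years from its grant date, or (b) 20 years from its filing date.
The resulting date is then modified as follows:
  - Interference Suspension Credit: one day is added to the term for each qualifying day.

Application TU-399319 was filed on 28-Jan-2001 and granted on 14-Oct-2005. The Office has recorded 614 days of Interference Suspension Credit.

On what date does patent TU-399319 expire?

October 4, 2022

(a) grant + 15 years → 14 October 2020.
(b) filing + 20 years → 28 January 2021.
Later of the two: 28 January 2021.
Interference Suspension Credit: +614 days → 4 October 2022.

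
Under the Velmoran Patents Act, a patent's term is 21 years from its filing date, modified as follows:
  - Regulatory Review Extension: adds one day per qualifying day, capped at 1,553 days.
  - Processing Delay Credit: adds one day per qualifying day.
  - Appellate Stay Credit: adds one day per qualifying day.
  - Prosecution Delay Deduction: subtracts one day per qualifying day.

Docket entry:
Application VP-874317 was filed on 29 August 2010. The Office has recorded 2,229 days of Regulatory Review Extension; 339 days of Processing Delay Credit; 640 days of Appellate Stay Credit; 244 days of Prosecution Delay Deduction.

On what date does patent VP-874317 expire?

Base term: filing date + 21 years → 29 August 2031.
Regulatory Review Extension: 2229 days claimed exceeds the 1553-day cap, so +1553 days → 29 November 2035.
Processing Delay Credit: +339 days → 2 November 2036.
Appellate Stay Credit: +640 days → 4 August 2038.
Prosecution Delay Deduction: −244 days → 3 December 2037.

December 3, 2037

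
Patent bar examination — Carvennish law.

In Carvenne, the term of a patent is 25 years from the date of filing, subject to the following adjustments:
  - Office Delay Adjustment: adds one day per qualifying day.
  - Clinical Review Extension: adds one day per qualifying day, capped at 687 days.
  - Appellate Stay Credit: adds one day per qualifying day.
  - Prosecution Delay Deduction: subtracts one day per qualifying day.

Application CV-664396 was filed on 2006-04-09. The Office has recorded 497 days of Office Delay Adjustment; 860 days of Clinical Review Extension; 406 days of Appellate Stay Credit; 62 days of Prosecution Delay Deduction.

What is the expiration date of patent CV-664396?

June 15, 2035

Base term: filing date + 25 years → 9 April 2031.
Office Delay Adjustment: +497 days → 18 August 2032.
Clinical Review Extension: 860 days claimed exceeds the 687-day cap, so +687 days → 6 July 2034.
Appellate Stay Credit: +406 days → 16 August 2035.
Prosecution Delay Deduction: −62 days → 15 June 2035.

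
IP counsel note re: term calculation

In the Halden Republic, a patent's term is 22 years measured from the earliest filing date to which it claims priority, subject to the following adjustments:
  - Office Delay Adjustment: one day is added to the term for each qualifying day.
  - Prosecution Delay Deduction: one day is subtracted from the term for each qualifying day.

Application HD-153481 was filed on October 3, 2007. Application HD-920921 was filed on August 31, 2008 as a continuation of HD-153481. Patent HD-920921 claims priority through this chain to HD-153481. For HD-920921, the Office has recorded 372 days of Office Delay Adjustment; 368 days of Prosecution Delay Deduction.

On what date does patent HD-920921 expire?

Earliest priority filing: 3 October 2007.
Base term: 3 October 2007 + 22 years → 3 October 2029.
Office Delay Adjustment: +372 days → 10 October 2030.
Prosecution Delay Deduction: −368 days → 7 October 2029.

2029-10-07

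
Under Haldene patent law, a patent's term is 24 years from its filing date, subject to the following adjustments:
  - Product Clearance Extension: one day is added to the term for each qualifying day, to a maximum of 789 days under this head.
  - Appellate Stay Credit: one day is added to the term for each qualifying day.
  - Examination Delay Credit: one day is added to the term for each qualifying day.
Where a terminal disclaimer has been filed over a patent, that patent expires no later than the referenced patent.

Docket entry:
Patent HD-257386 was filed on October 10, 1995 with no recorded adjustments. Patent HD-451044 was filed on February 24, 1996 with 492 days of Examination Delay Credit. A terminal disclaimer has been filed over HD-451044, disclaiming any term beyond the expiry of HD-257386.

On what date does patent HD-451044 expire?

Natural term of HD-451044:
  Base: filing + 24 years → 24 February 2020.
  Examination Delay Credit: +492 days → 30 June 2021.
Expiry of referenced patent HD-257386:
  Base: filing + 24 years → 10 October 2019.
Terminal disclaimer: HD-451044 expires on the earlier of 30 June 2021 and 10 October 2019.

October 10, 2019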